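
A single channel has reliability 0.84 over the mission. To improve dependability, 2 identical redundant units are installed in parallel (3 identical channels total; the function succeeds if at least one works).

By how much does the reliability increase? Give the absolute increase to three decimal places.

0.156

R_before = 0.84
R_after = 1 − (1 − 0.84)^3 = 0.996
ΔR = 0.996 − 0.84 = 0.156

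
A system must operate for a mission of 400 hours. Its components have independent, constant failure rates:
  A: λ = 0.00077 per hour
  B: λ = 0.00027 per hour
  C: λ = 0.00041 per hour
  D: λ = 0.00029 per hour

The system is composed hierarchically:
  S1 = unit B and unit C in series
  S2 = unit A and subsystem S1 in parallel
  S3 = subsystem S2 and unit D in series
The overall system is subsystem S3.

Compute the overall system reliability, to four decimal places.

R(A) = exp(−0.00077 × 400) = 0.734915
R(B) = exp(−0.00027 × 400) = 0.897628
R(C) = exp(−0.00041 × 400) = 0.848742
R(D) = exp(−0.00029 × 400) = 0.890475
Series (B and C): 0.897628 × 0.848742 = 0.761855
Parallel (A and [0.761855]): 1 − (1 − 0.734915)(1 − 0.761855) = 0.936871
Series ([0.936871] and D): 0.936871 × 0.890475 = 0.8343

0.8343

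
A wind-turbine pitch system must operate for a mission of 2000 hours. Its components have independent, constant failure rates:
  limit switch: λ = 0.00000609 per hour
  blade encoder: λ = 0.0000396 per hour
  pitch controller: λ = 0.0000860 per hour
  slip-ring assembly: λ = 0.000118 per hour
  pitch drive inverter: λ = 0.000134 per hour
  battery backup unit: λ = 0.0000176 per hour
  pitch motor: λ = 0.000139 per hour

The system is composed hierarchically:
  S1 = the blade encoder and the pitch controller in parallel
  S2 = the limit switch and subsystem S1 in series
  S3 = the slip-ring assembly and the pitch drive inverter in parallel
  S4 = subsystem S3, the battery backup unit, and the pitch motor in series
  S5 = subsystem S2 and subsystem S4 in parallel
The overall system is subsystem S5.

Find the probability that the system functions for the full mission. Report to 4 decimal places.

0.9927

R(limit switch) = exp(−0.00000609 × 2000) = 0.987894
R(blade encoder) = exp(−0.0000396 × 2000) = 0.923855
R(pitch controller) = exp(−0.0000860 × 2000) = 0.841979
R(slip-ring assembly) = exp(−0.000118 × 2000) = 0.789781
R(pitch drive inverter) = exp(−0.000134 × 2000) = 0.764908
R(battery backup unit) = exp(−0.0000176 × 2000) = 0.965412
R(pitch motor) = exp(−0.000139 × 2000) = 0.757297
Parallel (blade encoder and pitch controller): 1 − (1 − 0.923855)(1 − 0.841979) = 0.987967
Series (limit switch and [0.987967]): 0.987894 × 0.987967 = 0.976007
Parallel (slip-ring assembly and pitch drive inverter): 1 − (1 − 0.789781)(1 − 0.764908) = 0.950579
Series ([0.950579], battery backup unit, and pitch motor): 0.950579 × 0.965412 × 0.757297 = 0.694972
Parallel ([0.976007] and [0.694972]): 1 − (1 − 0.976007)(1 − 0.694972) = 0.9927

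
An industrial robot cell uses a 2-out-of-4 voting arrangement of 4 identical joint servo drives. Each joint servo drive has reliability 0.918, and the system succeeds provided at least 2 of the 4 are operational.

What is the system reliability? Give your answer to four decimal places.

R = Σ_{i=2}^{4} C(4,i) p^i (1−p)^{4−i} with p = 0.918
C(4,2)·0.918^2·0.082^2 = 0.033999
C(4,3)·0.918^3·0.082^1 = 0.253748
C(4,4)·0.918^4·0.082^0 = 0.710184
Sum = 0.9979

0.9979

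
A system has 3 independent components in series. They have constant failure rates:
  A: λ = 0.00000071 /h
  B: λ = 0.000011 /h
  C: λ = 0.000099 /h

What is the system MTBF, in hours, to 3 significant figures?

Series of exponential components: λ_sys = Σ λ_i
λ_sys = 0.00000071 + 0.000011 + 0.000099 = 1.1071e-04 /h
MTBF = 1 / λ_sys = 9030 h

9030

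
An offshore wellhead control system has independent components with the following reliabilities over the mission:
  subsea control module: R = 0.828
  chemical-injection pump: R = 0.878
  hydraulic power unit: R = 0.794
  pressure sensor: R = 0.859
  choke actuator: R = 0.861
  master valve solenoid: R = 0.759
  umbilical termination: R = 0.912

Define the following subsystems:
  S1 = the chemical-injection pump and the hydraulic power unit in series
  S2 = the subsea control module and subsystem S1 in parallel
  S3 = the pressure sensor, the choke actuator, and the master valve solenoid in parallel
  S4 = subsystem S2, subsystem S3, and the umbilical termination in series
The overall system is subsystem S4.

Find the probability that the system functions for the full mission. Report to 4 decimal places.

0.8604

Series (chemical-injection pump and hydraulic power unit): 0.878000 × 0.794000 = 0.697132
Parallel (subsea control module and [0.697132]): 1 − (1 − 0.828000)(1 − 0.697132) = 0.947907
Parallel (pressure sensor, choke actuator, and master valve solenoid): 1 − (1 − 0.859000)(1 − 0.861000)(1 − 0.759000) = 0.995277
Series ([0.947907], [0.995277], and umbilical termination): 0.947907 × 0.995277 × 0.912000 = 0.8604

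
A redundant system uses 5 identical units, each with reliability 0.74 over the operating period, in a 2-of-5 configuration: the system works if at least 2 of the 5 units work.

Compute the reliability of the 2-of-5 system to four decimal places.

R = Σ_{i=2}^{5} C(5,i) p^i (1−p)^{5−i} with p = 0.74
C(5,2)·0.74^2·0.26^3 = 0.096246
C(5,3)·0.74^3·0.26^2 = 0.273931
C(5,4)·0.74^4·0.26^1 = 0.389825
C(5,5)·0.74^5·0.26^0 = 0.221901
Sum = 0.9819

0.9819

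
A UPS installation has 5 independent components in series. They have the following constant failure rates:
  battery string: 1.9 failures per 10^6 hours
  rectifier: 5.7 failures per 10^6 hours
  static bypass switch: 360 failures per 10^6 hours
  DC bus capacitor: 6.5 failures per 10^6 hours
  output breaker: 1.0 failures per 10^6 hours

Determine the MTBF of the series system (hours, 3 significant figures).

Series of exponential components: λ_sys = Σ λ_i
λ_sys = 0.0000019 + 0.0000057 + 0.00036 + 0.0000065 + 0.0000010 = 3.7510e-04 /h
MTBF = 1 / λ_sys = 2670 h

2670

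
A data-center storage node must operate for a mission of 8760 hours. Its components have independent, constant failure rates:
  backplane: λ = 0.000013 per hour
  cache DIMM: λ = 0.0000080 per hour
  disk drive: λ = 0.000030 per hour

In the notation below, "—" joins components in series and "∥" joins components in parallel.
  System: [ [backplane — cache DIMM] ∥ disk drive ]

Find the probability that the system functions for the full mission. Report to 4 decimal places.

0.9612

R(backplane) = exp(−0.000013 × 8760) = 0.892365
R(cache DIMM) = exp(−0.0000080 × 8760) = 0.932319
R(disk drive) = exp(−0.000030 × 8760) = 0.768896
Series (backplane and cache DIMM): 0.892365 × 0.932319 = 0.831969
Parallel ([0.831969] and disk drive): 1 − (1 − 0.831969)(1 − 0.768896) = 0.9612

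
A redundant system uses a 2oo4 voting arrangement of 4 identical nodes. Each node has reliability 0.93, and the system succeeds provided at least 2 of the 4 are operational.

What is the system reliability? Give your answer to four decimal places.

0.9987

R = Σ_{i=2}^{4} C(4,i) p^i (1−p)^{4−i} with p = 0.93
C(4,2)·0.93^2·0.07^2 = 0.025428
C(4,3)·0.93^3·0.07^1 = 0.225220
C(4,4)·0.93^4·0.07^0 = 0.748052
Sum = 0.9987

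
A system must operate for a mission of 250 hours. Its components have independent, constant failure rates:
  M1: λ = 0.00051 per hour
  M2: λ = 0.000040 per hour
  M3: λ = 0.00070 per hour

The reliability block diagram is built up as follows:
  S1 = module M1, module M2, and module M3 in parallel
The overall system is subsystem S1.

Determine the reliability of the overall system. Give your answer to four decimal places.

0.9998

R(M1) = exp(−0.00051 × 250) = 0.880293
R(M2) = exp(−0.000040 × 250) = 0.990050
R(M3) = exp(−0.00070 × 250) = 0.839457
Parallel (M1, M2, and M3): 1 − (1 − 0.880293)(1 − 0.990050)(1 − 0.839457) = 0.9998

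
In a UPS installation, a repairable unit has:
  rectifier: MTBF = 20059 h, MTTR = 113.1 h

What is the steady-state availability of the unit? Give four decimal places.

0.9944

A(rectifier) = MTBF/(MTBF+MTTR) = 20059/(20059+113.1) = 0.9944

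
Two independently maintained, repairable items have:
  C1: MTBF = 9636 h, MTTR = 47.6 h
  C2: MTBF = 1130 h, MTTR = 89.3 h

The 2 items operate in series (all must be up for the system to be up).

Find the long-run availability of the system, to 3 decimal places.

0.922

A(C1) = MTBF/(MTBF+MTTR) = 9636/(9636+47.6) = 0.995084
A(C2) = MTBF/(MTBF+MTTR) = 1130/(1130+89.3) = 0.926761
Series availability: 0.995084 × 0.926761 = 0.922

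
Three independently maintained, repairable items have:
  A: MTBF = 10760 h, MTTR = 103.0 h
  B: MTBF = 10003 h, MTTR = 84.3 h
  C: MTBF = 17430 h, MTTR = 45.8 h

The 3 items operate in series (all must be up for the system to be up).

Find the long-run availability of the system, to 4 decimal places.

0.9797

A(A) = MTBF/(MTBF+MTTR) = 10760/(10760+103.0) = 0.990518
A(B) = MTBF/(MTBF+MTTR) = 10003/(10003+84.3) = 0.991643
A(C) = MTBF/(MTBF+MTTR) = 17430/(17430+45.8) = 0.997379
Series availability: 0.990518 × 0.991643 × 0.997379 = 0.9797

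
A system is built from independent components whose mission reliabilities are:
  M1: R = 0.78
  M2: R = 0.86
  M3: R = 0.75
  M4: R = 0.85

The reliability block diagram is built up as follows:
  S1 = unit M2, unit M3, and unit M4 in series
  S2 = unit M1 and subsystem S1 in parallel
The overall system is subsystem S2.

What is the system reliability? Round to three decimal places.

0.901

Series (M2, M3, and M4): 0.86000 × 0.75000 × 0.85000 = 0.54825
Parallel (M1 and [0.54825]): 1 − (1 − 0.78000)(1 − 0.54825) = 0.901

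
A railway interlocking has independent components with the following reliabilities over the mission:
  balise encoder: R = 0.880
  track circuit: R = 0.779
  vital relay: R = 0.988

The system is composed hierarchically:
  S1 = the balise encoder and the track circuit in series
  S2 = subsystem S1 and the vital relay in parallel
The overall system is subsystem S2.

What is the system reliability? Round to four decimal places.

0.9962

Series (balise encoder and track circuit): 0.880000 × 0.779000 = 0.685520
Parallel ([0.685520] and vital relay): 1 − (1 − 0.685520)(1 − 0.988000) = 0.9962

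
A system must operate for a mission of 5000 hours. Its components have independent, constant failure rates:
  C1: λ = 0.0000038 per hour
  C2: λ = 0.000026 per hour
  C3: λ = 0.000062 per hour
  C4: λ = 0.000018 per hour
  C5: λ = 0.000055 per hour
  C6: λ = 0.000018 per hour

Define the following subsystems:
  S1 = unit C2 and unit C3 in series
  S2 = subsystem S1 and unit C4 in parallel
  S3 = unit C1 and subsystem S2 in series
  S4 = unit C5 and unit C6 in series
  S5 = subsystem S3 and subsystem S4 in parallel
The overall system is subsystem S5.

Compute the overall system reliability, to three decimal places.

0.985

R(C1) = exp(−0.0000038 × 5000) = 0.98118
R(C2) = exp(−0.000026 × 5000) = 0.87810
R(C3) = exp(−0.000062 × 5000) = 0.73345
R(C4) = exp(−0.000018 × 5000) = 0.91393
R(C5) = exp(−0.000055 × 5000) = 0.75957
R(C6) = exp(−0.000018 × 5000) = 0.91393
Series (C2 and C3): 0.87810 × 0.73345 = 0.64404
Parallel ([0.64404] and C4): 1 − (1 − 0.64404)(1 − 0.91393) = 0.96936
Series (C1 and [0.96936]): 0.98118 × 0.96936 = 0.95112
Series (C5 and C6): 0.75957 × 0.91393 = 0.69419
Parallel ([0.95112] and [0.69419]): 1 − (1 − 0.95112)(1 − 0.69419) = 0.985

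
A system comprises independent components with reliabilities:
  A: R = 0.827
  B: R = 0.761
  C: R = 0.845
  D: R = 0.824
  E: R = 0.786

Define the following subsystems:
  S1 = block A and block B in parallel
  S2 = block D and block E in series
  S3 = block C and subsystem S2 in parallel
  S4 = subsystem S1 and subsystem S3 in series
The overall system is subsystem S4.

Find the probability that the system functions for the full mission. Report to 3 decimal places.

Parallel (A and B): 1 − (1 − 0.82700)(1 − 0.76100) = 0.95865
Series (D and E): 0.82400 × 0.78600 = 0.64766
Parallel (C and [0.64766]): 1 − (1 − 0.84500)(1 − 0.64766) = 0.94539
Series ([0.95865] and [0.94539]): 0.95865 × 0.94539 = 0.906

0.906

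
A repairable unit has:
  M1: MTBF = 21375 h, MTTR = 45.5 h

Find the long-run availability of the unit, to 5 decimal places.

A(M1) = MTBF/(MTBF+MTTR) = 21375/(21375+45.5) = 0.99788

0.99788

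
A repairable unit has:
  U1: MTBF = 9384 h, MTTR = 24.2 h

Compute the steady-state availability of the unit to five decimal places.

0.99743

A(U1) = MTBF/(MTBF+MTTR) = 9384/(9384+24.2) = 0.99743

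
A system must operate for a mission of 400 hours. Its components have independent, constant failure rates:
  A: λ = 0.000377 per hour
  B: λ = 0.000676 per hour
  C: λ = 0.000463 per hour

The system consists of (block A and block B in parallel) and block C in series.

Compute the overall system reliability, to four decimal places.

0.8034

R(A) = exp(−0.000377 × 400) = 0.860020
R(B) = exp(−0.000676 × 400) = 0.763074
R(C) = exp(−0.000463 × 400) = 0.830938
Parallel (A and B): 1 − (1 − 0.860020)(1 − 0.763074) = 0.966835
Series ([0.966835] and C): 0.966835 × 0.830938 = 0.8034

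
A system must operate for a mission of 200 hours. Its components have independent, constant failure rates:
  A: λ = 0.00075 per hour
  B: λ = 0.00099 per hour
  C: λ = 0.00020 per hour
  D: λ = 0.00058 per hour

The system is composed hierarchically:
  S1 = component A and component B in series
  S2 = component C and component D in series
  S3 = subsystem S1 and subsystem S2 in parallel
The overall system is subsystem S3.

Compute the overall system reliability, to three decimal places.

R(A) = exp(−0.00075 × 200) = 0.86071
R(B) = exp(−0.00099 × 200) = 0.82037
R(C) = exp(−0.00020 × 200) = 0.96079
R(D) = exp(−0.00058 × 200) = 0.89048
Series (A and B): 0.86071 × 0.82037 = 0.70610
Series (C and D): 0.96079 × 0.89048 = 0.85556
Parallel ([0.70610] and [0.85556]): 1 − (1 − 0.70610)(1 − 0.85556) = 0.958

0.958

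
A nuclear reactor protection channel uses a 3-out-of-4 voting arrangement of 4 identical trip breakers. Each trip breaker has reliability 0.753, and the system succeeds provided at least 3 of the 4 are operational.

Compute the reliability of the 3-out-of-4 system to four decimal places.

0.7433

R = Σ_{i=3}^{4} C(4,i) p^i (1−p)^{4−i} with p = 0.753
C(4,3)·0.753^3·0.247^1 = 0.421834
C(4,4)·0.753^4·0.247^0 = 0.321499
Sum = 0.7433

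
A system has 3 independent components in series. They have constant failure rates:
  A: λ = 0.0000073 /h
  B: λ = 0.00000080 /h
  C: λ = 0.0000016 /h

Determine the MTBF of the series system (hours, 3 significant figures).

103000

Series of exponential components: λ_sys = Σ λ_i
λ_sys = 0.0000073 + 0.00000080 + 0.0000016 = 9.7000e-06 /h
MTBF = 1 / λ_sys = 103000 h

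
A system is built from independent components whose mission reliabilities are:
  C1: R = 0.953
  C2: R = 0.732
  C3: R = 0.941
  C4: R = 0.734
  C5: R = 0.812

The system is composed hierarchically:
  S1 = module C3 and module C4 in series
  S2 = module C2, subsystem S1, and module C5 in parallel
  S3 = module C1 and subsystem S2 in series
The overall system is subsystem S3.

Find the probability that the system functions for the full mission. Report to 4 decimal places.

Series (C3 and C4): 0.941000 × 0.734000 = 0.690694
Parallel (C2, [0.690694], and C5): 1 − (1 − 0.732000)(1 − 0.690694)(1 − 0.812000) = 0.984416
Series (C1 and [0.984416]): 0.953000 × 0.984416 = 0.9381

0.9381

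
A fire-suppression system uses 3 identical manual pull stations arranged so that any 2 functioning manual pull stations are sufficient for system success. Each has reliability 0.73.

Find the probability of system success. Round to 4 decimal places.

R = Σ_{i=2}^{3} C(3,i) p^i (1−p)^{3−i} with p = 0.73
C(3,2)·0.73^2·0.27^1 = 0.431649
C(3,3)·0.73^3·0.27^0 = 0.389017
Sum = 0.8207

0.8207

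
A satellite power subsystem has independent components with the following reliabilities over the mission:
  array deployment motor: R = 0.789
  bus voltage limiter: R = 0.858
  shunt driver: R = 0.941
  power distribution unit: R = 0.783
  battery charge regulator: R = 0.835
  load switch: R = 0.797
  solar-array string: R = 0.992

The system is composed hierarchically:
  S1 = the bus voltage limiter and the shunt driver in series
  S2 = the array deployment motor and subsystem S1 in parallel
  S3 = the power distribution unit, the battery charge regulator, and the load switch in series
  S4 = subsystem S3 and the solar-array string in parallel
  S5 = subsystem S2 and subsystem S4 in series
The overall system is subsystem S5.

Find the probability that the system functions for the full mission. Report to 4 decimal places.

Series (bus voltage limiter and shunt driver): 0.858000 × 0.941000 = 0.807378
Parallel (array deployment motor and [0.807378]): 1 − (1 − 0.789000)(1 − 0.807378) = 0.959357
Series (power distribution unit, battery charge regulator, and load switch): 0.783000 × 0.835000 × 0.797000 = 0.521083
Parallel ([0.521083] and solar-array string): 1 − (1 − 0.521083)(1 − 0.992000) = 0.996169
Series ([0.959357] and [0.996169]): 0.959357 × 0.996169 = 0.9557

0.9557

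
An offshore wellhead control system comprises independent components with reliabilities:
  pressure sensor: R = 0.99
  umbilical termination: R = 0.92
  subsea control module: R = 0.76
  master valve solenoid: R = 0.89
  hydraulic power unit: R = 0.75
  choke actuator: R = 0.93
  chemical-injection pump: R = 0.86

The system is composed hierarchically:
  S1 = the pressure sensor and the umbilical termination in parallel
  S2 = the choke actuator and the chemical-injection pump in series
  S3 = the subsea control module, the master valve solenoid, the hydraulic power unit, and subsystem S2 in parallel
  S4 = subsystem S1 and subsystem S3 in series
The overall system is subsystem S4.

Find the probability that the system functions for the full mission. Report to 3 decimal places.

Parallel (pressure sensor and umbilical termination): 1 − (1 − 0.99000)(1 − 0.92000) = 0.99920
Series (choke actuator and chemical-injection pump): 0.93000 × 0.86000 = 0.79980
Parallel (subsea control module, master valve solenoid, hydraulic power unit, and [0.79980]): 1 − (1 − 0.76000)(1 − 0.89000)(1 − 0.75000)(1 − 0.79980) = 0.99868
Series ([0.99920] and [0.99868]): 0.99920 × 0.99868 = 0.998

0.998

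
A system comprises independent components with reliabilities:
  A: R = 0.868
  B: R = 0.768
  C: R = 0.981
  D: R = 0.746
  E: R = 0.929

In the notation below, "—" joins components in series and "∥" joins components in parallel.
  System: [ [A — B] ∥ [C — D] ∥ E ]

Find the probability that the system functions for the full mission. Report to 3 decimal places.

Series (A and B): 0.86800 × 0.76800 = 0.66662
Series (C and D): 0.98100 × 0.74600 = 0.73183
Parallel ([0.66662], [0.73183], and E): 1 − (1 − 0.66662)(1 − 0.73183)(1 − 0.92900) = 0.994

0.994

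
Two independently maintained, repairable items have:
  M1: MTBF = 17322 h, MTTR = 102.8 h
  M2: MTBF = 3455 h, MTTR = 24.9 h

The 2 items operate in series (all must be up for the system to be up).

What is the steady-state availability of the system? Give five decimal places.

A(M1) = MTBF/(MTBF+MTTR) = 17322/(17322+102.8) = 0.994100
A(M2) = MTBF/(MTBF+MTTR) = 3455/(3455+24.9) = 0.992845
Series availability: 0.994100 × 0.992845 = 0.98699

0.98699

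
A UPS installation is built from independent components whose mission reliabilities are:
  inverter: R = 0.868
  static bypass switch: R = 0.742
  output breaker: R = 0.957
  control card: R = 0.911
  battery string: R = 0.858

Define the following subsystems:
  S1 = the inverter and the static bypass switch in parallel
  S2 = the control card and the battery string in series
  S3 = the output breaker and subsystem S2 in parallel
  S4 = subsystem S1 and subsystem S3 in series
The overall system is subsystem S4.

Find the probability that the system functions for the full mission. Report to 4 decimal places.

Parallel (inverter and static bypass switch): 1 − (1 − 0.868000)(1 − 0.742000) = 0.965944
Series (control card and battery string): 0.911000 × 0.858000 = 0.781638
Parallel (output breaker and [0.781638]): 1 − (1 − 0.957000)(1 − 0.781638) = 0.990610
Series ([0.965944] and [0.990610]): 0.965944 × 0.990610 = 0.9569

0.9569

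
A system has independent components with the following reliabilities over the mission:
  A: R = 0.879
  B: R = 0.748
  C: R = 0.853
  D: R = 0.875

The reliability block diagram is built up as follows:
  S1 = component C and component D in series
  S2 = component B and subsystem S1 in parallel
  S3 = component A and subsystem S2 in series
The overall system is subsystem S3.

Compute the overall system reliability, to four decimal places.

0.8228

Series (C and D): 0.853000 × 0.875000 = 0.746375
Parallel (B and [0.746375]): 1 − (1 − 0.748000)(1 − 0.746375) = 0.936087
Series (A and [0.936087]): 0.879000 × 0.936087 = 0.8228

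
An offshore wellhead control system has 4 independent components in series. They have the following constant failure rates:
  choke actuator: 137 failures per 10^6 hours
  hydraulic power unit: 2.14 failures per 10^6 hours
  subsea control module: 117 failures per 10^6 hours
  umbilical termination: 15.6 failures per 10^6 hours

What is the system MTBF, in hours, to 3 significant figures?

Series of exponential components: λ_sys = Σ λ_i
λ_sys = 0.000137 + 0.00000214 + 0.000117 + 0.0000156 = 2.7174e-04 /h
MTBF = 1 / λ_sys = 3680 h

3680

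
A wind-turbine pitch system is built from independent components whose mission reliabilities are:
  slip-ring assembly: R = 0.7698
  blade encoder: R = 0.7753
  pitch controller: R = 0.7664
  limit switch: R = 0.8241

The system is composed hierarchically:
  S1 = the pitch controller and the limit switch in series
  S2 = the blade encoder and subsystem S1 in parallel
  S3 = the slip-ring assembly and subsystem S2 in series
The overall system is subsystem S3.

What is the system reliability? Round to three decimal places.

Series (pitch controller and limit switch): 0.76640 × 0.82410 = 0.63159
Parallel (blade encoder and [0.63159]): 1 − (1 − 0.77530)(1 − 0.63159) = 0.91722
Series (slip-ring assembly and [0.91722]): 0.76980 × 0.91722 = 0.706

0.706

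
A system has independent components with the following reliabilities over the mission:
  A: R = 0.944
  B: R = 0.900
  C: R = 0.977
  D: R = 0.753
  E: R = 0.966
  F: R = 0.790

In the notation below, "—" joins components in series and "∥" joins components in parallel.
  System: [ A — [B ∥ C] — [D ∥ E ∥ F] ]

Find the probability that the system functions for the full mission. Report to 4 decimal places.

Parallel (B and C): 1 − (1 − 0.900000)(1 − 0.977000) = 0.997700
Parallel (D, E, and F): 1 − (1 − 0.753000)(1 − 0.966000)(1 − 0.790000) = 0.998236
Series (A, [0.997700], and [0.998236]): 0.944000 × 0.997700 × 0.998236 = 0.9402

0.9402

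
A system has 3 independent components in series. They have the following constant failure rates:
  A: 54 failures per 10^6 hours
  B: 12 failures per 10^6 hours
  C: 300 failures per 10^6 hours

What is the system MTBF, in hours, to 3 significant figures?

Series of exponential components: λ_sys = Σ λ_i
λ_sys = 0.000054 + 0.000012 + 0.00030 = 3.6600e-04 /h
MTBF = 1 / λ_sys = 2730 h

2730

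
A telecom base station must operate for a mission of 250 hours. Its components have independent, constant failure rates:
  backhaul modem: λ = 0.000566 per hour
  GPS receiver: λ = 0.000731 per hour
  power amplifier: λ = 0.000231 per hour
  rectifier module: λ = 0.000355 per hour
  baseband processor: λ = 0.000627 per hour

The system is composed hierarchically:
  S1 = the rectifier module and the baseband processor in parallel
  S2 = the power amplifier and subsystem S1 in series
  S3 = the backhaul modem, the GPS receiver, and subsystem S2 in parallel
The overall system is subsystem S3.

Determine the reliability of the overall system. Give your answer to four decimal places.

R(backhaul modem) = exp(−0.000566 × 250) = 0.868055
R(GPS receiver) = exp(−0.000731 × 250) = 0.832976
R(power amplifier) = exp(−0.000231 × 250) = 0.943886
R(rectifier module) = exp(−0.000355 × 250) = 0.915074
R(baseband processor) = exp(−0.000627 × 250) = 0.854918
Parallel (rectifier module and baseband processor): 1 − (1 − 0.915074)(1 − 0.854918) = 0.987679
Series (power amplifier and [0.987679]): 0.943886 × 0.987679 = 0.932256
Parallel (backhaul modem, GPS receiver, and [0.932256]): 1 − (1 − 0.868055)(1 − 0.832976)(1 − 0.932256) = 0.9985

0.9985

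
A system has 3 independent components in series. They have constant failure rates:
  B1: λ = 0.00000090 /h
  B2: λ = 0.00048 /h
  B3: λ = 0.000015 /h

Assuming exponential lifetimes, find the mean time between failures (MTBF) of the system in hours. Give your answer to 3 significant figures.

Series of exponential components: λ_sys = Σ λ_i
λ_sys = 0.00000090 + 0.00048 + 0.000015 = 4.9590e-04 /h
MTBF = 1 / λ_sys = 2020 h

2020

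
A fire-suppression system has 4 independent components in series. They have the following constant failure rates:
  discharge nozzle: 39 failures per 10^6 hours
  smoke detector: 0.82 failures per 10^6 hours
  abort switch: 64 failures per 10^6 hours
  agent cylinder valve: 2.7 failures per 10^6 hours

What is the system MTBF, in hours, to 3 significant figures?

9390

Series of exponential components: λ_sys = Σ λ_i
λ_sys = 0.000039 + 0.00000082 + 0.000064 + 0.0000027 = 1.0652e-04 /h
MTBF = 1 / λ_sys = 9390 h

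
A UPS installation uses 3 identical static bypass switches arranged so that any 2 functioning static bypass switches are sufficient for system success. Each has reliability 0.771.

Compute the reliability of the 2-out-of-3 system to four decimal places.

R = Σ_{i=2}^{3} C(3,i) p^i (1−p)^{3−i} with p = 0.771
C(3,2)·0.771^2·0.229^1 = 0.408381
C(3,3)·0.771^3·0.229^0 = 0.458314
Sum = 0.8667

0.8667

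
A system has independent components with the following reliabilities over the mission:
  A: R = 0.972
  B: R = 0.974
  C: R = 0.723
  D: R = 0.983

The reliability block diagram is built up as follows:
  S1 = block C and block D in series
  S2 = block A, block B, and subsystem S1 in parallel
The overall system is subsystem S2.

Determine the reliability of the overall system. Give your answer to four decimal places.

Series (C and D): 0.723000 × 0.983000 = 0.710709
Parallel (A, B, and [0.710709]): 1 − (1 − 0.972000)(1 − 0.974000)(1 − 0.710709) = 0.9998

0.9998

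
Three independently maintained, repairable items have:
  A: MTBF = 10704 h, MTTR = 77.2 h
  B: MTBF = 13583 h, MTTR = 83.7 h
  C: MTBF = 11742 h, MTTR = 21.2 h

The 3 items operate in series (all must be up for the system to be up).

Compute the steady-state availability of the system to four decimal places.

0.9850

A(A) = MTBF/(MTBF+MTTR) = 10704/(10704+77.2) = 0.992839
A(B) = MTBF/(MTBF+MTTR) = 13583/(13583+83.7) = 0.993876
A(C) = MTBF/(MTBF+MTTR) = 11742/(11742+21.2) = 0.998198
Series availability: 0.992839 × 0.993876 × 0.998198 = 0.9850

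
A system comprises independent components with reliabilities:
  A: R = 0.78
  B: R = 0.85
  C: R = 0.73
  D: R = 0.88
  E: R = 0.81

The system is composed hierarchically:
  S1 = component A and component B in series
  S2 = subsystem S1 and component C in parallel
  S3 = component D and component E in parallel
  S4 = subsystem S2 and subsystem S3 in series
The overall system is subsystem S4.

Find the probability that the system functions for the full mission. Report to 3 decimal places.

0.888

Series (A and B): 0.78000 × 0.85000 = 0.66300
Parallel ([0.66300] and C): 1 − (1 − 0.66300)(1 − 0.73000) = 0.90901
Parallel (D and E): 1 − (1 − 0.88000)(1 − 0.81000) = 0.97720
Series ([0.90901] and [0.97720]): 0.90901 × 0.97720 = 0.888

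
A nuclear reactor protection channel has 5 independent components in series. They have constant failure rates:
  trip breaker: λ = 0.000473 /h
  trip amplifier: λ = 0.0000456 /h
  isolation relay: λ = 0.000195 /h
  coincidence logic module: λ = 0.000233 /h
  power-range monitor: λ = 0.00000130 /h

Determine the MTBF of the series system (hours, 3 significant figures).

1050

Series of exponential components: λ_sys = Σ λ_i
λ_sys = 0.000473 + 0.0000456 + 0.000195 + 0.000233 + 0.00000130 = 9.4790e-04 /h
MTBF = 1 / λ_sys = 1050 h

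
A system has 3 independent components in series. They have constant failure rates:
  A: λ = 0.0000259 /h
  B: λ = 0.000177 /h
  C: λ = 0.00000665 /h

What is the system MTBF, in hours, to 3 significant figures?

Series of exponential components: λ_sys = Σ λ_i
λ_sys = 0.0000259 + 0.000177 + 0.00000665 = 2.0955e-04 /h
MTBF = 1 / λ_sys = 4770 h

4770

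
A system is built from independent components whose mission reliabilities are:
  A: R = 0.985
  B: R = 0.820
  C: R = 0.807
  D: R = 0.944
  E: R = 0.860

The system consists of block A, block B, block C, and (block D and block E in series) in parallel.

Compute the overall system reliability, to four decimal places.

0.9999

Series (D and E): 0.944000 × 0.860000 = 0.811840
Parallel (A, B, C, and [0.811840]): 1 − (1 − 0.985000)(1 − 0.820000)(1 − 0.807000)(1 − 0.811840) = 0.9999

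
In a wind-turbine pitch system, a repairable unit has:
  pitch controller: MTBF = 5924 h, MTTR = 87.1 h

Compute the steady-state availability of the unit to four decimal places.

0.9855

A(pitch controller) = MTBF/(MTBF+MTTR) = 5924/(5924+87.1) = 0.9855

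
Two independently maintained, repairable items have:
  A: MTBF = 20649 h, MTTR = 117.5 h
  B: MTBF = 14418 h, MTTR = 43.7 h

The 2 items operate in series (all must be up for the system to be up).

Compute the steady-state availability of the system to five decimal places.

0.99134

A(A) = MTBF/(MTBF+MTTR) = 20649/(20649+117.5) = 0.994342
A(B) = MTBF/(MTBF+MTTR) = 14418/(14418+43.7) = 0.996978
Series availability: 0.994342 × 0.996978 = 0.99134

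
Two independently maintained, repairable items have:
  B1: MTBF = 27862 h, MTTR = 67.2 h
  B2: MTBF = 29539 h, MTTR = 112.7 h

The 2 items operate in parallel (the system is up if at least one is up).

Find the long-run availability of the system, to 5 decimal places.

A(B1) = MTBF/(MTBF+MTTR) = 27862/(27862+67.2) = 0.997594
A(B2) = MTBF/(MTBF+MTTR) = 29539/(29539+112.7) = 0.996199
Parallel availability: 1 − (1 − 0.997594)(1 − 0.996199) = 0.99999

0.99999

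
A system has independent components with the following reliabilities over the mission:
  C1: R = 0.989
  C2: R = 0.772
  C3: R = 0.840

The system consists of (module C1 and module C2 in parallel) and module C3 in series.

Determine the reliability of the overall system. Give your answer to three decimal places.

0.838

Parallel (C1 and C2): 1 − (1 − 0.98900)(1 − 0.77200) = 0.99749
Series ([0.99749] and C3): 0.99749 × 0.84000 = 0.838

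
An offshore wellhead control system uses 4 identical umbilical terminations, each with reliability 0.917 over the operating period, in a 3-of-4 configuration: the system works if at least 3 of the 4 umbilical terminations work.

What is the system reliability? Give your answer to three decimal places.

R = Σ_{i=3}^{4} C(4,i) p^i (1−p)^{4−i} with p = 0.917
C(4,3)·0.917^3·0.083^1 = 0.25600
C(4,4)·0.917^4·0.083^0 = 0.70709
Sum = 0.963

0.963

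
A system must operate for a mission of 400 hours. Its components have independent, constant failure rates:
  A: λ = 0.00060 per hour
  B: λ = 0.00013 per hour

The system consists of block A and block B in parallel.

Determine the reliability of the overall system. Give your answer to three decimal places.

0.989

R(A) = exp(−0.00060 × 400) = 0.78663
R(B) = exp(−0.00013 × 400) = 0.94933
Parallel (A and B): 1 − (1 − 0.78663)(1 − 0.94933) = 0.989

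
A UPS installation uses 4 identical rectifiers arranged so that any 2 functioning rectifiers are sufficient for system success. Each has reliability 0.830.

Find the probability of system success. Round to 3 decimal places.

R = Σ_{i=2}^{4} C(4,i) p^i (1−p)^{4−i} with p = 0.830
C(4,2)·0.830^2·0.170^2 = 0.11946
C(4,3)·0.830^3·0.170^1 = 0.38882
C(4,4)·0.830^4·0.170^0 = 0.47458
Sum = 0.983

0.983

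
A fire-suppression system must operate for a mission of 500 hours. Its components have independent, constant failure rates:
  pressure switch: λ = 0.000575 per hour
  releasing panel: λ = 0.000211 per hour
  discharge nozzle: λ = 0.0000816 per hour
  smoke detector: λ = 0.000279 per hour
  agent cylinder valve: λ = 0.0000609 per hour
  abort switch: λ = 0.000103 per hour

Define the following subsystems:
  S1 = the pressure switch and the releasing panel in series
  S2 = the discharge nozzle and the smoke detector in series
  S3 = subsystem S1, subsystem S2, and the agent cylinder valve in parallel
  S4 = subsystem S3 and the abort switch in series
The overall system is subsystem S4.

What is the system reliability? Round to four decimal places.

0.9483

R(pressure switch) = exp(−0.000575 × 500) = 0.750137
R(releasing panel) = exp(−0.000211 × 500) = 0.899874
R(discharge nozzle) = exp(−0.0000816 × 500) = 0.960021
R(smoke detector) = exp(−0.000279 × 500) = 0.869793
R(agent cylinder valve) = exp(−0.0000609 × 500) = 0.970009
R(abort switch) = exp(−0.000103 × 500) = 0.949804
Series (pressure switch and releasing panel): 0.750137 × 0.899874 = 0.675029
Series (discharge nozzle and smoke detector): 0.960021 × 0.869793 = 0.835020
Parallel ([0.675029], [0.835020], and agent cylinder valve): 1 − (1 − 0.675029)(1 − 0.835020)(1 − 0.970009) = 0.998392
Series ([0.998392] and abort switch): 0.998392 × 0.949804 = 0.9483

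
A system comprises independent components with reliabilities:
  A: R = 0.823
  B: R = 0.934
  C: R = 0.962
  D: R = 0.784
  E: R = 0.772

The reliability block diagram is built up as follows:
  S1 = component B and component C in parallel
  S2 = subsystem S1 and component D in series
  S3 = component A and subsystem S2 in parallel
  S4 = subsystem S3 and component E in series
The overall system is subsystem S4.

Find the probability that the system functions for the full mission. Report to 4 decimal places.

0.7422

Parallel (B and C): 1 − (1 − 0.934000)(1 − 0.962000) = 0.997492
Series ([0.997492] and D): 0.997492 × 0.784000 = 0.782034
Parallel (A and [0.782034]): 1 − (1 − 0.823000)(1 − 0.782034) = 0.961420
Series ([0.961420] and E): 0.961420 × 0.772000 = 0.7422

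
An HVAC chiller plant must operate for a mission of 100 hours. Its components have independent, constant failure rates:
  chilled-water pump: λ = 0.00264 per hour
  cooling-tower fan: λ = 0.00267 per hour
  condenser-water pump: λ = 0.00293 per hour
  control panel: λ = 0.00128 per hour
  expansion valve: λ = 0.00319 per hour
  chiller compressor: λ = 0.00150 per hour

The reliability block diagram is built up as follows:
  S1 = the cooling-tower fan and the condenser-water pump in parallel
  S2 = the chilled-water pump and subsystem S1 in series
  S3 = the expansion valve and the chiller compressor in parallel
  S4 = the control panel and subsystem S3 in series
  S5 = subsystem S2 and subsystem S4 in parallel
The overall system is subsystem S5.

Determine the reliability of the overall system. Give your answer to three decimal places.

0.957

R(chilled-water pump) = exp(−0.00264 × 100) = 0.76797
R(cooling-tower fan) = exp(−0.00267 × 100) = 0.76567
R(condenser-water pump) = exp(−0.00293 × 100) = 0.74602
R(control panel) = exp(−0.00128 × 100) = 0.87985
R(expansion valve) = exp(−0.00319 × 100) = 0.72688
R(chiller compressor) = exp(−0.00150 × 100) = 0.86071
Parallel (cooling-tower fan and condenser-water pump): 1 − (1 − 0.76567)(1 − 0.74602) = 0.94048
Series (chilled-water pump and [0.94048]): 0.76797 × 0.94048 = 0.72226
Parallel (expansion valve and chiller compressor): 1 − (1 − 0.72688)(1 − 0.86071) = 0.96196
Series (control panel and [0.96196]): 0.87985 × 0.96196 = 0.84638
Parallel ([0.72226] and [0.84638]): 1 − (1 − 0.72226)(1 − 0.84638) = 0.957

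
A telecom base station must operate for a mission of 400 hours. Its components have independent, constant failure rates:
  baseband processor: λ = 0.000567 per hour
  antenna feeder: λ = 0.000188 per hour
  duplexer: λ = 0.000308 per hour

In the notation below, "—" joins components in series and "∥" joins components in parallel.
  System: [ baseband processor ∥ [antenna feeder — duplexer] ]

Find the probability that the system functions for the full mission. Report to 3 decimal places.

R(baseband processor) = exp(−0.000567 × 400) = 0.79708
R(antenna feeder) = exp(−0.000188 × 400) = 0.92756
R(duplexer) = exp(−0.000308 × 400) = 0.88409
Series (antenna feeder and duplexer): 0.92756 × 0.88409 = 0.82005
Parallel (baseband processor and [0.82005]): 1 − (1 − 0.79708)(1 − 0.82005) = 0.963

0.963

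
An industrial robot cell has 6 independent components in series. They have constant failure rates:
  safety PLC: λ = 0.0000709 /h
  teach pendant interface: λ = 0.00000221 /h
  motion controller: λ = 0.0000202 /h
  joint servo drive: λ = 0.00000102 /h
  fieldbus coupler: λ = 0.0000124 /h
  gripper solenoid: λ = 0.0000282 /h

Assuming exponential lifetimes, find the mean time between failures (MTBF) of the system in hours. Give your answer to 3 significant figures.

Series of exponential components: λ_sys = Σ λ_i
λ_sys = 0.0000709 + 0.00000221 + 0.0000202 + 0.00000102 + 0.0000124 + 0.0000282 = 1.3493e-04 /h
MTBF = 1 / λ_sys = 7410 h

7410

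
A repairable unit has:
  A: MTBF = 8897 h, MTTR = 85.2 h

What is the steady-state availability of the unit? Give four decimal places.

0.9905

A(A) = MTBF/(MTBF+MTTR) = 8897/(8897+85.2) = 0.9905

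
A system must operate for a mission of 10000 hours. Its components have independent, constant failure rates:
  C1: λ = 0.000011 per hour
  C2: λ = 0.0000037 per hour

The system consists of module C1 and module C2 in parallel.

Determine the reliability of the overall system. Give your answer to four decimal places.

0.9962

R(C1) = exp(−0.000011 × 10000) = 0.895834
R(C2) = exp(−0.0000037 × 10000) = 0.963676
Parallel (C1 and C2): 1 − (1 − 0.895834)(1 − 0.963676) = 0.9962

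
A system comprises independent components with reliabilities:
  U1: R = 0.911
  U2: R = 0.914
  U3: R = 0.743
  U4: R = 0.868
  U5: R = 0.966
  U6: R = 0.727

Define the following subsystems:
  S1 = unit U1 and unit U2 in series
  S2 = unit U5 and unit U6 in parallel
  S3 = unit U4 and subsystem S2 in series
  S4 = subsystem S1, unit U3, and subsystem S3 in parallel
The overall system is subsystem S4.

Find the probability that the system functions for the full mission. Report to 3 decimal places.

Series (U1 and U2): 0.91100 × 0.91400 = 0.83265
Parallel (U5 and U6): 1 − (1 − 0.96600)(1 − 0.72700) = 0.99072
Series (U4 and [0.99072]): 0.86800 × 0.99072 = 0.85994
Parallel ([0.83265], U3, and [0.85994]): 1 − (1 − 0.83265)(1 − 0.74300)(1 − 0.85994) = 0.994

0.994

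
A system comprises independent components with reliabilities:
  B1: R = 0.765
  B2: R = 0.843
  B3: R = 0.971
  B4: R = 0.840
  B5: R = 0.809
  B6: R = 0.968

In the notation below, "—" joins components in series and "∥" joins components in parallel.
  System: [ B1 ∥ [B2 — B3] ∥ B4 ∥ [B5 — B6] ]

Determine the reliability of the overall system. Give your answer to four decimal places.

Series (B2 and B3): 0.843000 × 0.971000 = 0.818553
Series (B5 and B6): 0.809000 × 0.968000 = 0.783112
Parallel (B1, [0.818553], B4, and [0.783112]): 1 − (1 − 0.765000)(1 − 0.818553)(1 − 0.840000)(1 − 0.783112) = 0.9985

0.9985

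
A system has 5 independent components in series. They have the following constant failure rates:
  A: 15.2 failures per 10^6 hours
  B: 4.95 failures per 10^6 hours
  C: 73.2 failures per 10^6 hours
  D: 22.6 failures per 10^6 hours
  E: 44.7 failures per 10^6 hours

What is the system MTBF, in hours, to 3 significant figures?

Series of exponential components: λ_sys = Σ λ_i
λ_sys = 0.0000152 + 0.00000495 + 0.0000732 + 0.0000226 + 0.0000447 = 1.6065e-04 /h
MTBF = 1 / λ_sys = 6220 h

6220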